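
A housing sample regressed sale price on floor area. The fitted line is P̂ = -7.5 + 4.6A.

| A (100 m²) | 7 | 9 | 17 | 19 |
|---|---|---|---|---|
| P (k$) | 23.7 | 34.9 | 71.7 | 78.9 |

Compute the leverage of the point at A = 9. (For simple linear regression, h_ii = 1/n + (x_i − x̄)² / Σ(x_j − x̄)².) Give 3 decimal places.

Ā = (7 + 9 + 17 + 19)/4 = 13
Σ(A − Ā)² = 36 + 16 + 16 + 36 = 104
h = 1/4 + (-4)²/104 = 0.25 + 0.153846 = 0.404

h = 0.404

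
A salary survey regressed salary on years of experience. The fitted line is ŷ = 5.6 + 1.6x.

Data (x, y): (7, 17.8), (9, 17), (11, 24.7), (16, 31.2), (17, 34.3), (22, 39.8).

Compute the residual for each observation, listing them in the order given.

1, -3, 1.5, 0, 1.5, -1

x=7: ŷ = 5.6 + 1.6·7 = 16.8; r = 17.8 − 16.8 = 1
x=9: ŷ = 5.6 + 1.6·9 = 20; r = 17 − 20 = -3
x=11: ŷ = 5.6 + 1.6·11 = 23.2; r = 24.7 − 23.2 = 1.5
x=16: ŷ = 5.6 + 1.6·16 = 31.2; r = 31.2 − 31.2 = 0
x=17: ŷ = 5.6 + 1.6·17 = 32.8; r = 34.3 − 32.8 = 1.5
x=22: ŷ = 5.6 + 1.6·22 = 40.8; r = 39.8 − 40.8 = -1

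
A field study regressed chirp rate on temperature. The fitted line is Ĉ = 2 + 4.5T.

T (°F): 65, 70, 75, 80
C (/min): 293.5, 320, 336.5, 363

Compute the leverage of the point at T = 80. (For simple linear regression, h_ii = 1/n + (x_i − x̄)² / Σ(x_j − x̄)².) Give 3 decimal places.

h = 0.700

T̄ = (65 + 70 + 75 + 80)/4 = 72.5
Σ(T − T̄)² = 56.25 + 6.25 + 6.25 + 56.25 = 125
h = 1/4 + (7.5)²/125 = 0.25 + 0.45 = 0.700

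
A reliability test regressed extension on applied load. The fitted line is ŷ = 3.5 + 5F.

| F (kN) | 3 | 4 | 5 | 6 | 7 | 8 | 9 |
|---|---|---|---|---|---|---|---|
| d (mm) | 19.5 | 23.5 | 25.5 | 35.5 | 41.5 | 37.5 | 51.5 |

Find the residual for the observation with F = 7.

r = 3

ŷ = 3.5 + 5·7 = 38.5
r = 41.5 − 38.5 = 3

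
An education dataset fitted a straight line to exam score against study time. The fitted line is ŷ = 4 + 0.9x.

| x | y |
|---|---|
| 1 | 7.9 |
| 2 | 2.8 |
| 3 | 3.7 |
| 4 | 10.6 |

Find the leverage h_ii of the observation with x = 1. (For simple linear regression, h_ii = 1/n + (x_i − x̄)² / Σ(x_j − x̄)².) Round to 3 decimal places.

x̄ = (1 + 2 + 3 + 4)/4 = 2.5
Σ(x − x̄)² = 2.25 + 0.25 + 0.25 + 2.25 = 5
h = 1/4 + (-1.5)²/5 = 0.25 + 0.45 = 0.700

h = 0.700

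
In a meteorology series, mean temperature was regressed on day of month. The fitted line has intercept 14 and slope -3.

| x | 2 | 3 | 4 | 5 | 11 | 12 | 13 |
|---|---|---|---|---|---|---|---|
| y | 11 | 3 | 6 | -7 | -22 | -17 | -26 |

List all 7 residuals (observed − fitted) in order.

3, -2, 4, -6, -3, 5, -1

x=2: ŷ = 14 − 3·2 = 8; r = 11 − 8 = 3
x=3: ŷ = 14 − 3·3 = 5; r = 3 − 5 = -2
x=4: ŷ = 14 − 3·4 = 2; r = 6 − 2 = 4
x=5: ŷ = 14 − 3·5 = -1; r = -7 − (-1) = -6
x=11: ŷ = 14 − 3·11 = -19; r = -22 − (-19) = -3
x=12: ŷ = 14 − 3·12 = -22; r = -17 − (-22) = 5
x=13: ŷ = 14 − 3·13 = -25; r = -26 − (-25) = -1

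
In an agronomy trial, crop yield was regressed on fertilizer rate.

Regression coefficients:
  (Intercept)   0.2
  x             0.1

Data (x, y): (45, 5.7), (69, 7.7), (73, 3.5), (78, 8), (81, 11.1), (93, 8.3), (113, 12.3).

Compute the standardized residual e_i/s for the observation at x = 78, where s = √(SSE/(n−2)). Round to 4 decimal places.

x=45: ŷ = 0.2 + 0.1·45 = 4.7; e = 5.7 − 4.7 = 1
x=69: ŷ = 0.2 + 0.1·69 = 7.1; e = 7.7 − 7.1 = 0.6
x=73: ŷ = 0.2 + 0.1·73 = 7.5; e = 3.5 − 7.5 = -4
x=78: ŷ = 0.2 + 0.1·78 = 8; e = 8 − 8 = 0
x=81: ŷ = 0.2 + 0.1·81 = 8.3; e = 11.1 − 8.3 = 2.8
x=93: ŷ = 0.2 + 0.1·93 = 9.5; e = 8.3 − 9.5 = -1.2
x=113: ŷ = 0.2 + 0.1·113 = 11.5; e = 12.3 − 11.5 = 0.8
SSE = 1 + 0.36 + 16 + 0 + 7.84 + 1.44 + 0.64 = 27.28
s = √(27.28/5) = 2.33581
e/s = 0 / 2.33581 = 0.0000

0.0000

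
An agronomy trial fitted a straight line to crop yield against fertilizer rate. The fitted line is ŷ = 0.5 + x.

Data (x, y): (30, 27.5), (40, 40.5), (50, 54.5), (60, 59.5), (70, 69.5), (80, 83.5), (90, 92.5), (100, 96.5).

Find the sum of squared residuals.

SSE = 56

x=30: ŷ = 0.5 + 30 = 30.5; e = 27.5 − 30.5 = -3
x=40: ŷ = 0.5 + 40 = 40.5; e = 40.5 − 40.5 = 0
x=50: ŷ = 0.5 + 50 = 50.5; e = 54.5 − 50.5 = 4
x=60: ŷ = 0.5 + 60 = 60.5; e = 59.5 − 60.5 = -1
x=70: ŷ = 0.5 + 70 = 70.5; e = 69.5 − 70.5 = -1
x=80: ŷ = 0.5 + 80 = 80.5; e = 83.5 − 80.5 = 3
x=90: ŷ = 0.5 + 90 = 90.5; e = 92.5 − 90.5 = 2
x=100: ŷ = 0.5 + 100 = 100.5; e = 96.5 − 100.5 = -4
SSE = 9 + 0 + 16 + 1 + 1 + 9 + 4 + 16 = 56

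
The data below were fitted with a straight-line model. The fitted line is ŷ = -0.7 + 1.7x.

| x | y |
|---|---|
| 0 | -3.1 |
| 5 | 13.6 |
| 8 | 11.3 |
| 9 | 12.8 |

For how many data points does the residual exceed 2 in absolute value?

2

x=0: ŷ = -0.7 + 1.7·0 = -0.7; r = -3.1 − (-0.7) = -2.4
x=5: ŷ = -0.7 + 1.7·5 = 7.8; r = 13.6 − 7.8 = 5.8
x=8: ŷ = -0.7 + 1.7·8 = 12.9; r = 11.3 − 12.9 = -1.6
x=9: ŷ = -0.7 + 1.7·9 = 14.6; r = 12.8 − 14.6 = -1.8
|r| > 2: x=0 (|r|=2.4), x=5 (|r|=5.8) → 2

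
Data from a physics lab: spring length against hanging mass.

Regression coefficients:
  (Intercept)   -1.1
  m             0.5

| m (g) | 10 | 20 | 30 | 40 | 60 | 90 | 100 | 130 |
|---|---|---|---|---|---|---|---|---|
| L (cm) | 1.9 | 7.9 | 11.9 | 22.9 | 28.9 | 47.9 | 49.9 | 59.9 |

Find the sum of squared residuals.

SSE = 58

m=10: ŷ = -1.1 + 0.5·10 = 3.9; r = 1.9 − 3.9 = -2
m=20: ŷ = -1.1 + 0.5·20 = 8.9; r = 7.9 − 8.9 = -1
m=30: ŷ = -1.1 + 0.5·30 = 13.9; r = 11.9 − 13.9 = -2
m=40: ŷ = -1.1 + 0.5·40 = 18.9; r = 22.9 − 18.9 = 4
m=60: ŷ = -1.1 + 0.5·60 = 28.9; r = 28.9 − 28.9 = 0
m=90: ŷ = -1.1 + 0.5·90 = 43.9; r = 47.9 − 43.9 = 4
m=100: ŷ = -1.1 + 0.5·100 = 48.9; r = 49.9 − 48.9 = 1
m=130: ŷ = -1.1 + 0.5·130 = 63.9; r = 59.9 − 63.9 = -4
SSE = 4 + 1 + 4 + 16 + 0 + 16 + 1 + 16 = 58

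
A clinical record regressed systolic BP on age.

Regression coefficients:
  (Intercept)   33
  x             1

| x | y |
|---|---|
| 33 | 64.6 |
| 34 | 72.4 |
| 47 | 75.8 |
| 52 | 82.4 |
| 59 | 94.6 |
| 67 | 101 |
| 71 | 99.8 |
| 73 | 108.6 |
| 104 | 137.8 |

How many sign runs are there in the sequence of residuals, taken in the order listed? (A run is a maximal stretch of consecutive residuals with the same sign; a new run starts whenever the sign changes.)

x=33: ŷ = 33 + 33 = 66; e = 64.6 − 66 = -1.4
x=34: ŷ = 33 + 34 = 67; e = 72.4 − 67 = 5.4
x=47: ŷ = 33 + 47 = 80; e = 75.8 − 80 = -4.2
x=52: ŷ = 33 + 52 = 85; e = 82.4 − 85 = -2.6
x=59: ŷ = 33 + 59 = 92; e = 94.6 − 92 = 2.6
x=67: ŷ = 33 + 67 = 100; e = 101 − 100 = 1
x=71: ŷ = 33 + 71 = 104; e = 99.8 − 104 = -4.2
x=73: ŷ = 33 + 73 = 106; e = 108.6 − 106 = 2.6
x=104: ŷ = 33 + 104 = 137; e = 137.8 − 137 = 0.8
Signs: − + − − + + − + +
Runs: −×1, +×1, −×2, +×2, −×1, +×2 → 6

6 runs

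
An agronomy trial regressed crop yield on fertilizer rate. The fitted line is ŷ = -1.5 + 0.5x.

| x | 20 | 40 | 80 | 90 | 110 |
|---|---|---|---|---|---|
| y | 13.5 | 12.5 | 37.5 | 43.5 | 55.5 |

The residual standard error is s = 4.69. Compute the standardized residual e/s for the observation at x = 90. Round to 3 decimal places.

ŷ = -1.5 + 0.5·90 = 43.5
e = 43.5 − 43.5 = 0
e/s = 0 / 4.69 = 0.000

0.000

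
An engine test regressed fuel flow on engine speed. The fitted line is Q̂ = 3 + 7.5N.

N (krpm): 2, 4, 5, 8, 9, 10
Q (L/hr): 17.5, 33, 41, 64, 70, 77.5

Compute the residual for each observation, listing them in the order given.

N=2: Q̂ = 3 + 7.5·2 = 18; e = 17.5 − 18 = -0.5
N=4: Q̂ = 3 + 7.5·4 = 33; e = 33 − 33 = 0
N=5: Q̂ = 3 + 7.5·5 = 40.5; e = 41 − 40.5 = 0.5
N=8: Q̂ = 3 + 7.5·8 = 63; e = 64 − 63 = 1
N=9: Q̂ = 3 + 7.5·9 = 70.5; e = 70 − 70.5 = -0.5
N=10: Q̂ = 3 + 7.5·10 = 78; e = 77.5 − 78 = -0.5

-0.5, 0, 0.5, 1, -0.5, -0.5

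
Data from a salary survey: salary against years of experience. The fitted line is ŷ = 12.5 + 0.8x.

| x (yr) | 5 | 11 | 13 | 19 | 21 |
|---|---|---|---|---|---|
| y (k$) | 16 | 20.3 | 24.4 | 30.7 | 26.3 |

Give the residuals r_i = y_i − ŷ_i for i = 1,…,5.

-0.5, -1, 1.5, 3, -3

x=5: ŷ = 12.5 + 0.8·5 = 16.5; r = 16 − 16.5 = -0.5
x=11: ŷ = 12.5 + 0.8·11 = 21.3; r = 20.3 − 21.3 = -1
x=13: ŷ = 12.5 + 0.8·13 = 22.9; r = 24.4 − 22.9 = 1.5
x=19: ŷ = 12.5 + 0.8·19 = 27.7; r = 30.7 − 27.7 = 3
x=21: ŷ = 12.5 + 0.8·21 = 29.3; r = 26.3 − 29.3 = -3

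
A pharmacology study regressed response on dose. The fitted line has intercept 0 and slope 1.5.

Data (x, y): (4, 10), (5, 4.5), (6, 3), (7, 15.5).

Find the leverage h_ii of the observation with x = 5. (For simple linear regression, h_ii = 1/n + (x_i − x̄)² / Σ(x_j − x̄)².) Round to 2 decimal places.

h = 0.30

x̄ = (4 + 5 + 6 + 7)/4 = 5.5
Σ(x − x̄)² = 2.25 + 0.25 + 0.25 + 2.25 = 5
h = 1/4 + (-0.5)²/5 = 0.25 + 0.05 = 0.30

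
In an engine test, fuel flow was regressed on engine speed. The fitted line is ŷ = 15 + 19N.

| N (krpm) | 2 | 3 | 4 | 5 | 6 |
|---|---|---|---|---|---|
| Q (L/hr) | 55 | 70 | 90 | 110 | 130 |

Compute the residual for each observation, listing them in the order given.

N=2: ŷ = 15 + 19·2 = 53; r = 55 − 53 = 2
N=3: ŷ = 15 + 19·3 = 72; r = 70 − 72 = -2
N=4: ŷ = 15 + 19·4 = 91; r = 90 − 91 = -1
N=5: ŷ = 15 + 19·5 = 110; r = 110 − 110 = 0
N=6: ŷ = 15 + 19·6 = 129; r = 130 − 129 = 1

2, -2, -1, 0, 1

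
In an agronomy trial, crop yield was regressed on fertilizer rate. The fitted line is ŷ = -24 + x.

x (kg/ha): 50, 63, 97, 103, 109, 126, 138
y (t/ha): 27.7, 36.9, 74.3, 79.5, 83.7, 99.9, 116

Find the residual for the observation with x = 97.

e = 1.3

ŷ = -24 + 97 = 73
e = 74.3 − 73 = 1.3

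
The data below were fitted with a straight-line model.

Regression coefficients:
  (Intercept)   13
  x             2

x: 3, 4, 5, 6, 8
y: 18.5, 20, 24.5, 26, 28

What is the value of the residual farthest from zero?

x=3: ŷ = 13 + 2·3 = 19; r = 18.5 − 19 = -0.5
x=4: ŷ = 13 + 2·4 = 21; r = 20 − 21 = -1
x=5: ŷ = 13 + 2·5 = 23; r = 24.5 − 23 = 1.5
x=6: ŷ = 13 + 2·6 = 25; r = 26 − 25 = 1
x=8: ŷ = 13 + 2·8 = 29; r = 28 − 29 = -1
Largest |r| is 1.5 at x = 5, residual 1.5.

r = 1.5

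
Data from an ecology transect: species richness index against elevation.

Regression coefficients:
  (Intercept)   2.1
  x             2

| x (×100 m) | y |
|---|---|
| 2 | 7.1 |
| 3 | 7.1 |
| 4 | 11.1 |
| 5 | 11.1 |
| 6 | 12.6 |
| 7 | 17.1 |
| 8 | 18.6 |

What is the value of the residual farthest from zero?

r = -1.5

x=2: ŷ = 2.1 + 2·2 = 6.1; r = 7.1 − 6.1 = 1
x=3: ŷ = 2.1 + 2·3 = 8.1; r = 7.1 − 8.1 = -1
x=4: ŷ = 2.1 + 2·4 = 10.1; r = 11.1 − 10.1 = 1
x=5: ŷ = 2.1 + 2·5 = 12.1; r = 11.1 − 12.1 = -1
x=6: ŷ = 2.1 + 2·6 = 14.1; r = 12.6 − 14.1 = -1.5
x=7: ŷ = 2.1 + 2·7 = 16.1; r = 17.1 − 16.1 = 1
x=8: ŷ = 2.1 + 2·8 = 18.1; r = 18.6 − 18.1 = 0.5
Largest |r| is 1.5 at x = 6, residual -1.5.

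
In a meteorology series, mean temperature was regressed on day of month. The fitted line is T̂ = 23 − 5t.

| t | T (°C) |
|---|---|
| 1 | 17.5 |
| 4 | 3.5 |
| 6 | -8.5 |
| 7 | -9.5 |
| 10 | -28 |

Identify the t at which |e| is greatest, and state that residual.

t=1: T̂ = 23 − 5·1 = 18; e = 17.5 − 18 = -0.5
t=4: T̂ = 23 − 5·4 = 3; e = 3.5 − 3 = 0.5
t=6: T̂ = 23 − 5·6 = -7; e = -8.5 − (-7) = -1.5
t=7: T̂ = 23 − 5·7 = -12; e = -9.5 − (-12) = 2.5
t=10: T̂ = 23 − 5·10 = -27; e = -28 − (-27) = -1
Largest |e| is 2.5 at t = 7, residual 2.5.

t = 7, e = 2.5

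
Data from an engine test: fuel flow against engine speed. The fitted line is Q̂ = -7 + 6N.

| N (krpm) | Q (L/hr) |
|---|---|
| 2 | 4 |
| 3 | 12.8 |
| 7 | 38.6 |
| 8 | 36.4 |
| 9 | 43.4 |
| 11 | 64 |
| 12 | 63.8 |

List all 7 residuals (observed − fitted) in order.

N=2: Q̂ = -7 + 6·2 = 5; r = 4 − 5 = -1
N=3: Q̂ = -7 + 6·3 = 11; r = 12.8 − 11 = 1.8
N=7: Q̂ = -7 + 6·7 = 35; r = 38.6 − 35 = 3.6
N=8: Q̂ = -7 + 6·8 = 41; r = 36.4 − 41 = -4.6
N=9: Q̂ = -7 + 6·9 = 47; r = 43.4 − 47 = -3.6
N=11: Q̂ = -7 + 6·11 = 59; r = 64 − 59 = 5
N=12: Q̂ = -7 + 6·12 = 65; r = 63.8 − 65 = -1.2

-1, 1.8, 3.6, -4.6, -3.6, 5, -1.2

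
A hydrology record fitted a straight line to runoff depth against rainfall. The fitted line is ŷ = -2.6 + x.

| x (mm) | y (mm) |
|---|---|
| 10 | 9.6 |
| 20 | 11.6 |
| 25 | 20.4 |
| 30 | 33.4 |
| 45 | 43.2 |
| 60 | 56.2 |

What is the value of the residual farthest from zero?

x=10: ŷ = -2.6 + 10 = 7.4; e = 9.6 − 7.4 = 2.2
x=20: ŷ = -2.6 + 20 = 17.4; e = 11.6 − 17.4 = -5.8
x=25: ŷ = -2.6 + 25 = 22.4; e = 20.4 − 22.4 = -2
x=30: ŷ = -2.6 + 30 = 27.4; e = 33.4 − 27.4 = 6
x=45: ŷ = -2.6 + 45 = 42.4; e = 43.2 − 42.4 = 0.8
x=60: ŷ = -2.6 + 60 = 57.4; e = 56.2 − 57.4 = -1.2
Largest |e| is 6 at x = 30, residual 6.

e = 6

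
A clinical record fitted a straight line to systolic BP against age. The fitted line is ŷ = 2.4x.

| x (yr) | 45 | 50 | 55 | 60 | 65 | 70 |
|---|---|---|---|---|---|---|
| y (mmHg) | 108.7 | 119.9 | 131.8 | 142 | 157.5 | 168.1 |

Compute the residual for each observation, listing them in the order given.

x=45: ŷ = 2.4·45 = 108; r = 108.7 − 108 = 0.7
x=50: ŷ = 2.4·50 = 120; r = 119.9 − 120 = -0.1
x=55: ŷ = 2.4·55 = 132; r = 131.8 − 132 = -0.2
x=60: ŷ = 2.4·60 = 144; r = 142 − 144 = -2
x=65: ŷ = 2.4·65 = 156; r = 157.5 − 156 = 1.5
x=70: ŷ = 2.4·70 = 168; r = 168.1 − 168 = 0.1

0.7, -0.1, -0.2, -2, 1.5, 0.1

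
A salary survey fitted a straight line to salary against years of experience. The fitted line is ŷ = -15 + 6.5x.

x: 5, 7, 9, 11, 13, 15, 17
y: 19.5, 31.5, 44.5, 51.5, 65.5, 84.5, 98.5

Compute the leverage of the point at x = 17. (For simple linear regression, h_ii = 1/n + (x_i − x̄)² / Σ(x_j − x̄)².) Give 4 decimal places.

h = 0.4643

x̄ = (5 + 7 + 9 + 11 + 13 + 15 + 17)/7 = 11
Σ(x − x̄)² = 36 + 16 + 4 + 0 + 4 + 16 + 36 = 112
h = 1/7 + (6)²/112 = 0.142857 + 0.321429 = 0.4643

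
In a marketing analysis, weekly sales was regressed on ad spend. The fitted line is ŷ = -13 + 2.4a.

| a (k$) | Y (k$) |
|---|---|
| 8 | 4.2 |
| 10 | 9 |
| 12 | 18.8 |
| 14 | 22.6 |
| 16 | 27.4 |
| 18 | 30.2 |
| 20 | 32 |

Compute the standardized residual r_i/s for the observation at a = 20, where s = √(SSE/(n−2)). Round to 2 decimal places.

a=8: ŷ = -13 + 2.4·8 = 6.2; r = 4.2 − 6.2 = -2
a=10: ŷ = -13 + 2.4·10 = 11; r = 9 − 11 = -2
a=12: ŷ = -13 + 2.4·12 = 15.8; r = 18.8 − 15.8 = 3
a=14: ŷ = -13 + 2.4·14 = 20.6; r = 22.6 − 20.6 = 2
a=16: ŷ = -13 + 2.4·16 = 25.4; r = 27.4 − 25.4 = 2
a=18: ŷ = -13 + 2.4·18 = 30.2; r = 30.2 − 30.2 = 0
a=20: ŷ = -13 + 2.4·20 = 35; r = 32 − 35 = -3
SSE = 4 + 4 + 9 + 4 + 4 + 0 + 9 = 34
s = √(34/5) = 2.60768
r/s = -3 / 2.60768 = -1.15

-1.15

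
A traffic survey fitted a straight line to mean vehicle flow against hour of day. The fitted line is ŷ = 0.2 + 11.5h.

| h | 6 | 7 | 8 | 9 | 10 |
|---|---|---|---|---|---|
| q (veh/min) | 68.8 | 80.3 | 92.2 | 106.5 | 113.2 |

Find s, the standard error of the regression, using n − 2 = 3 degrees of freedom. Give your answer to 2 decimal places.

h=6: ŷ = 0.2 + 11.5·6 = 69.2; r = 68.8 − 69.2 = -0.4
h=7: ŷ = 0.2 + 11.5·7 = 80.7; r = 80.3 − 80.7 = -0.4
h=8: ŷ = 0.2 + 11.5·8 = 92.2; r = 92.2 − 92.2 = 0
h=9: ŷ = 0.2 + 11.5·9 = 103.7; r = 106.5 − 103.7 = 2.8
h=10: ŷ = 0.2 + 11.5·10 = 115.2; r = 113.2 − 115.2 = -2
SSE = 0.16 + 0.16 + 0 + 7.84 + 4 = 12.16
s = √(12.16/3) = √4.05333 ≈ 2.01

s = 2.01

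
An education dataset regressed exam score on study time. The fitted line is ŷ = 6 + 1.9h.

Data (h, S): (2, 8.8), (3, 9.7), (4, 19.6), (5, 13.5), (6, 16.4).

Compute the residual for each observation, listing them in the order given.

-1, -2, 6, -2, -1

h=2: ŷ = 6 + 1.9·2 = 9.8; e = 8.8 − 9.8 = -1
h=3: ŷ = 6 + 1.9·3 = 11.7; e = 9.7 − 11.7 = -2
h=4: ŷ = 6 + 1.9·4 = 13.6; e = 19.6 − 13.6 = 6
h=5: ŷ = 6 + 1.9·5 = 15.5; e = 13.5 − 15.5 = -2
h=6: ŷ = 6 + 1.9·6 = 17.4; e = 16.4 − 17.4 = -1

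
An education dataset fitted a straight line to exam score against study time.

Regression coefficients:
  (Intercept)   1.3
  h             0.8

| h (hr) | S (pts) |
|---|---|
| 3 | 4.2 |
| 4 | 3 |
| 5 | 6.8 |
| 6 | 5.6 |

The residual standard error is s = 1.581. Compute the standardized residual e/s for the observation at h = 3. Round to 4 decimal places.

0.3163

Ŝ = 1.3 + 0.8·3 = 3.7
e = 4.2 − 3.7 = 0.5
e/s = 0.5 / 1.581 = 0.3163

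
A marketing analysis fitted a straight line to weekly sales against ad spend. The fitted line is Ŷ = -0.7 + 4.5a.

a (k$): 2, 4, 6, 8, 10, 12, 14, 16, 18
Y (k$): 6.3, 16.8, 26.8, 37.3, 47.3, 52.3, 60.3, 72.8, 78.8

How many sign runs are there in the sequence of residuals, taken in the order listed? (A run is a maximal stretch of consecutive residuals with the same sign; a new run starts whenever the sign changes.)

a=2: Ŷ = -0.7 + 4.5·2 = 8.3; r = 6.3 − 8.3 = -2
a=4: Ŷ = -0.7 + 4.5·4 = 17.3; r = 16.8 − 17.3 = -0.5
a=6: Ŷ = -0.7 + 4.5·6 = 26.3; r = 26.8 − 26.3 = 0.5
a=8: Ŷ = -0.7 + 4.5·8 = 35.3; r = 37.3 − 35.3 = 2
a=10: Ŷ = -0.7 + 4.5·10 = 44.3; r = 47.3 − 44.3 = 3
a=12: Ŷ = -0.7 + 4.5·12 = 53.3; r = 52.3 − 53.3 = -1
a=14: Ŷ = -0.7 + 4.5·14 = 62.3; r = 60.3 − 62.3 = -2
a=16: Ŷ = -0.7 + 4.5·16 = 71.3; r = 72.8 − 71.3 = 1.5
a=18: Ŷ = -0.7 + 4.5·18 = 80.3; r = 78.8 − 80.3 = -1.5
Signs: − − + + + − − + −
Runs: −×2, +×3, −×2, +×1, −×1 → 5

5 runs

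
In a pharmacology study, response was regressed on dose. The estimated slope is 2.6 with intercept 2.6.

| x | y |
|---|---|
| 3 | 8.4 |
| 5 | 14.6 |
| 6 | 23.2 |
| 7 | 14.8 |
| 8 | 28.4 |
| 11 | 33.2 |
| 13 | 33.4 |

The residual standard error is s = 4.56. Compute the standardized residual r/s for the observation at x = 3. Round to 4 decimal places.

-0.4386

ŷ = 2.6 + 2.6·3 = 10.4
r = 8.4 − 10.4 = -2
r/s = -2 / 4.56 = -0.4386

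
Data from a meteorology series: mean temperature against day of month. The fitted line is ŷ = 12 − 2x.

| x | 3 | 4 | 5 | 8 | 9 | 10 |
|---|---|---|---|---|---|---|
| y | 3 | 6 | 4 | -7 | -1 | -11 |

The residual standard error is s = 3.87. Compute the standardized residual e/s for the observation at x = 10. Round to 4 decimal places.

-0.7752

ŷ = 12 − 2·10 = -8
e = -11 − (-8) = -3
e/s = -3 / 3.87 = -0.7752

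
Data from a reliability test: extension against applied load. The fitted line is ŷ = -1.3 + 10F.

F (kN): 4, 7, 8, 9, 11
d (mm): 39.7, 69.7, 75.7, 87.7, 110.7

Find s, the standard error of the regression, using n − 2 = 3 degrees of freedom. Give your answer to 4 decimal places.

F=4: ŷ = -1.3 + 10·4 = 38.7; r = 39.7 − 38.7 = 1
F=7: ŷ = -1.3 + 10·7 = 68.7; r = 69.7 − 68.7 = 1
F=8: ŷ = -1.3 + 10·8 = 78.7; r = 75.7 − 78.7 = -3
F=9: ŷ = -1.3 + 10·9 = 88.7; r = 87.7 − 88.7 = -1
F=11: ŷ = -1.3 + 10·11 = 108.7; r = 110.7 − 108.7 = 2
SSE = 1 + 1 + 9 + 1 + 4 = 16
s = √(16/3) = √5.33333 ≈ 2.3094

s = 2.3094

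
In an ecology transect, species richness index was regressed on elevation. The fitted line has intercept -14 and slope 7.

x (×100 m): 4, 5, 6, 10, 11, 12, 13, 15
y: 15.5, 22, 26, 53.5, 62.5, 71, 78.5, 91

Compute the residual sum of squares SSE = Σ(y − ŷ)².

x=4: ŷ = -14 + 7·4 = 14; e = 15.5 − 14 = 1.5
x=5: ŷ = -14 + 7·5 = 21; e = 22 − 21 = 1
x=6: ŷ = -14 + 7·6 = 28; e = 26 − 28 = -2
x=10: ŷ = -14 + 7·10 = 56; e = 53.5 − 56 = -2.5
x=11: ŷ = -14 + 7·11 = 63; e = 62.5 − 63 = -0.5
x=12: ŷ = -14 + 7·12 = 70; e = 71 − 70 = 1
x=13: ŷ = -14 + 7·13 = 77; e = 78.5 − 77 = 1.5
x=15: ŷ = -14 + 7·15 = 91; e = 91 − 91 = 0
SSE = 2.25 + 1 + 4 + 6.25 + 0.25 + 1 + 2.25 + 0 = 17

SSE = 17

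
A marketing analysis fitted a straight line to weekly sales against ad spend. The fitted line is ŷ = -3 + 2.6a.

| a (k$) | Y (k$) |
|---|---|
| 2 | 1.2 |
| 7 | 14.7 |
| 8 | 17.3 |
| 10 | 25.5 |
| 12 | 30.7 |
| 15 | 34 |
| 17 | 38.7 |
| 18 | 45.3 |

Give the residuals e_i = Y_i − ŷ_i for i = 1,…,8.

-1, -0.5, -0.5, 2.5, 2.5, -2, -2.5, 1.5

a=2: ŷ = -3 + 2.6·2 = 2.2; e = 1.2 − 2.2 = -1
a=7: ŷ = -3 + 2.6·7 = 15.2; e = 14.7 − 15.2 = -0.5
a=8: ŷ = -3 + 2.6·8 = 17.8; e = 17.3 − 17.8 = -0.5
a=10: ŷ = -3 + 2.6·10 = 23; e = 25.5 − 23 = 2.5
a=12: ŷ = -3 + 2.6·12 = 28.2; e = 30.7 − 28.2 = 2.5
a=15: ŷ = -3 + 2.6·15 = 36; e = 34 − 36 = -2
a=17: ŷ = -3 + 2.6·17 = 41.2; e = 38.7 − 41.2 = -2.5
a=18: ŷ = -3 + 2.6·18 = 43.8; e = 45.3 − 43.8 = 1.5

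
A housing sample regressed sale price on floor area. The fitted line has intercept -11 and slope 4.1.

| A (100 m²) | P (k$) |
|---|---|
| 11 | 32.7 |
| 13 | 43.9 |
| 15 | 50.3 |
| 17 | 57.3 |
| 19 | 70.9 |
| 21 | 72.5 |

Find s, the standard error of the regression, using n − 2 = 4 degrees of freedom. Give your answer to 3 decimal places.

A=11: ŷ = -11 + 4.1·11 = 34.1; r = 32.7 − 34.1 = -1.4
A=13: ŷ = -11 + 4.1·13 = 42.3; r = 43.9 − 42.3 = 1.6
A=15: ŷ = -11 + 4.1·15 = 50.5; r = 50.3 − 50.5 = -0.2
A=17: ŷ = -11 + 4.1·17 = 58.7; r = 57.3 − 58.7 = -1.4
A=19: ŷ = -11 + 4.1·19 = 66.9; r = 70.9 − 66.9 = 4
A=21: ŷ = -11 + 4.1·21 = 75.1; r = 72.5 − 75.1 = -2.6
SSE = 1.96 + 2.56 + 0.04 + 1.96 + 16 + 6.76 = 29.28
s = √(29.28/4) = √7.32 ≈ 2.706

s = 2.706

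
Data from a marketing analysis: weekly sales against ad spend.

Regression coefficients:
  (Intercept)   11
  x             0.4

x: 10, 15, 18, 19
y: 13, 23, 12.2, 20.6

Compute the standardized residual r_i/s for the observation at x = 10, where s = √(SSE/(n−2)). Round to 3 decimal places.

-0.316

x=10: ŷ = 11 + 0.4·10 = 15; r = 13 − 15 = -2
x=15: ŷ = 11 + 0.4·15 = 17; r = 23 − 17 = 6
x=18: ŷ = 11 + 0.4·18 = 18.2; r = 12.2 − 18.2 = -6
x=19: ŷ = 11 + 0.4·19 = 18.6; r = 20.6 − 18.6 = 2
SSE = 4 + 36 + 36 + 4 = 80
s = √(80/2) = 6.32456
r/s = -2 / 6.32456 = -0.316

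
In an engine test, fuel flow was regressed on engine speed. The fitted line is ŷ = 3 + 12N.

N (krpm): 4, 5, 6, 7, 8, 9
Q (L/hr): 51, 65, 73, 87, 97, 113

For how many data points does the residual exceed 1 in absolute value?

4

N=4: ŷ = 3 + 12·4 = 51; e = 51 − 51 = 0
N=5: ŷ = 3 + 12·5 = 63; e = 65 − 63 = 2
N=6: ŷ = 3 + 12·6 = 75; e = 73 − 75 = -2
N=7: ŷ = 3 + 12·7 = 87; e = 87 − 87 = 0
N=8: ŷ = 3 + 12·8 = 99; e = 97 − 99 = -2
N=9: ŷ = 3 + 12·9 = 111; e = 113 − 111 = 2
|e| > 1: N=5 (|e|=2), N=6 (|e|=2), N=8 (|e|=2), N=9 (|e|=2) → 4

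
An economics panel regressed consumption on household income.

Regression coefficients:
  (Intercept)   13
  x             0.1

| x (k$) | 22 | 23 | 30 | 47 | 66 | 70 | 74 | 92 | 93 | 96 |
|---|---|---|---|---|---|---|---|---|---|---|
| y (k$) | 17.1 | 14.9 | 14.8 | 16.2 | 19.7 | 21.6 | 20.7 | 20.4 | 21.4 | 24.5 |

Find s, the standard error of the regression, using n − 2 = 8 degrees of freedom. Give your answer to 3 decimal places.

s = 1.491

x=22: ŷ = 13 + 0.1·22 = 15.2; e = 17.1 − 15.2 = 1.9
x=23: ŷ = 13 + 0.1·23 = 15.3; e = 14.9 − 15.3 = -0.4
x=30: ŷ = 13 + 0.1·30 = 16; e = 14.8 − 16 = -1.2
x=47: ŷ = 13 + 0.1·47 = 17.7; e = 16.2 − 17.7 = -1.5
x=66: ŷ = 13 + 0.1·66 = 19.6; e = 19.7 − 19.6 = 0.1
x=70: ŷ = 13 + 0.1·70 = 20; e = 21.6 − 20 = 1.6
x=74: ŷ = 13 + 0.1·74 = 20.4; e = 20.7 − 20.4 = 0.3
x=92: ŷ = 13 + 0.1·92 = 22.2; e = 20.4 − 22.2 = -1.8
x=93: ŷ = 13 + 0.1·93 = 22.3; e = 21.4 − 22.3 = -0.9
x=96: ŷ = 13 + 0.1·96 = 22.6; e = 24.5 − 22.6 = 1.9
SSE = 3.61 + 0.16 + 1.44 + 2.25 + 0.01 + 2.56 + 0.09 + 3.24 + 0.81 + 3.61 = 17.78
s = √(17.78/8) = √2.2225 ≈ 1.491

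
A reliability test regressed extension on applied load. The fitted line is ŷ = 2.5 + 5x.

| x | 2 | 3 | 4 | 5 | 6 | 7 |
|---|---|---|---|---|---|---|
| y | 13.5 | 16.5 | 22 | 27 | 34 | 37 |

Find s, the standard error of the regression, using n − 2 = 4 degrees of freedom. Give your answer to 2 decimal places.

s = 1.12

x=2: ŷ = 2.5 + 5·2 = 12.5; e = 13.5 − 12.5 = 1
x=3: ŷ = 2.5 + 5·3 = 17.5; e = 16.5 − 17.5 = -1
x=4: ŷ = 2.5 + 5·4 = 22.5; e = 22 − 22.5 = -0.5
x=5: ŷ = 2.5 + 5·5 = 27.5; e = 27 − 27.5 = -0.5
x=6: ŷ = 2.5 + 5·6 = 32.5; e = 34 − 32.5 = 1.5
x=7: ŷ = 2.5 + 5·7 = 37.5; e = 37 − 37.5 = -0.5
SSE = 1 + 1 + 0.25 + 0.25 + 2.25 + 0.25 = 5
s = √(5/4) = √1.25 ≈ 1.12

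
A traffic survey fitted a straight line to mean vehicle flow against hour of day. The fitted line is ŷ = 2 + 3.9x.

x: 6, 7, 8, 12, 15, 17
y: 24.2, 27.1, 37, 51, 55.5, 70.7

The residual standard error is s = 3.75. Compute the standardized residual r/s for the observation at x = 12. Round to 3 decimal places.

ŷ = 2 + 3.9·12 = 48.8
r = 51 − 48.8 = 2.2
r/s = 2.2 / 3.75 = 0.587

0.587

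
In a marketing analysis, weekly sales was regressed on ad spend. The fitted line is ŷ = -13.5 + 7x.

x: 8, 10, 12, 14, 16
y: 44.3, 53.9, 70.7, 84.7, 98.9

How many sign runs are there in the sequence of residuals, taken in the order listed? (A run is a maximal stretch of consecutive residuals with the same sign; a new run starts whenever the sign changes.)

x=8: ŷ = -13.5 + 7·8 = 42.5; e = 44.3 − 42.5 = 1.8
x=10: ŷ = -13.5 + 7·10 = 56.5; e = 53.9 − 56.5 = -2.6
x=12: ŷ = -13.5 + 7·12 = 70.5; e = 70.7 − 70.5 = 0.2
x=14: ŷ = -13.5 + 7·14 = 84.5; e = 84.7 − 84.5 = 0.2
x=16: ŷ = -13.5 + 7·16 = 98.5; e = 98.9 − 98.5 = 0.4
Signs: + − + + +
Runs: +×1, −×1, +×3 → 3

3 runs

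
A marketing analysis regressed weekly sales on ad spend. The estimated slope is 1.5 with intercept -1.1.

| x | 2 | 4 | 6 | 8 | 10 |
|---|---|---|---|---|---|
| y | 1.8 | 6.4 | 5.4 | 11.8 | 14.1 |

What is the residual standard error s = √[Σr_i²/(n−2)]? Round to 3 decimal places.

s = 1.766

x=2: ŷ = -1.1 + 1.5·2 = 1.9; r = 1.8 − 1.9 = -0.1
x=4: ŷ = -1.1 + 1.5·4 = 4.9; r = 6.4 − 4.9 = 1.5
x=6: ŷ = -1.1 + 1.5·6 = 7.9; r = 5.4 − 7.9 = -2.5
x=8: ŷ = -1.1 + 1.5·8 = 10.9; r = 11.8 − 10.9 = 0.9
x=10: ŷ = -1.1 + 1.5·10 = 13.9; r = 14.1 − 13.9 = 0.2
SSE = 0.01 + 2.25 + 6.25 + 0.81 + 0.04 = 9.36
s = √(9.36/3) = √3.12 ≈ 1.766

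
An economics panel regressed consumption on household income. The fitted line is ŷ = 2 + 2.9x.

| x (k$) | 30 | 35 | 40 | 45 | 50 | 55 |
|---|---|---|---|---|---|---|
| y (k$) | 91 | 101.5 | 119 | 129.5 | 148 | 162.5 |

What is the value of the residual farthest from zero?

e = -3

x=30: ŷ = 2 + 2.9·30 = 89; e = 91 − 89 = 2
x=35: ŷ = 2 + 2.9·35 = 103.5; e = 101.5 − 103.5 = -2
x=40: ŷ = 2 + 2.9·40 = 118; e = 119 − 118 = 1
x=45: ŷ = 2 + 2.9·45 = 132.5; e = 129.5 − 132.5 = -3
x=50: ŷ = 2 + 2.9·50 = 147; e = 148 − 147 = 1
x=55: ŷ = 2 + 2.9·55 = 161.5; e = 162.5 − 161.5 = 1
Largest |e| is 3 at x = 45, residual -3.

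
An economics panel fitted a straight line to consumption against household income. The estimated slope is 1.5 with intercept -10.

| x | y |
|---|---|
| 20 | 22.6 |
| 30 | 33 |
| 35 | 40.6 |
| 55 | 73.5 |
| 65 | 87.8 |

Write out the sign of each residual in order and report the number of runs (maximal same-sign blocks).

3 runs

x=20: ŷ = -10 + 1.5·20 = 20; r = 22.6 − 20 = 2.6
x=30: ŷ = -10 + 1.5·30 = 35; r = 33 − 35 = -2
x=35: ŷ = -10 + 1.5·35 = 42.5; r = 40.6 − 42.5 = -1.9
x=55: ŷ = -10 + 1.5·55 = 72.5; r = 73.5 − 72.5 = 1
x=65: ŷ = -10 + 1.5·65 = 87.5; r = 87.8 − 87.5 = 0.3
Signs: + − − + +
Runs: +×1, −×2, +×2 → 3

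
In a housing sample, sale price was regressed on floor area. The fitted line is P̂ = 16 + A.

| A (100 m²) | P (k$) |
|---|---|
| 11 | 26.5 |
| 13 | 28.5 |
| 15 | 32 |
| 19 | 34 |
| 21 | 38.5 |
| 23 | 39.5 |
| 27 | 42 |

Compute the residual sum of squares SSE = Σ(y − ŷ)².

SSE = 6

A=11: P̂ = 16 + 11 = 27; e = 26.5 − 27 = -0.5
A=13: P̂ = 16 + 13 = 29; e = 28.5 − 29 = -0.5
A=15: P̂ = 16 + 15 = 31; e = 32 − 31 = 1
A=19: P̂ = 16 + 19 = 35; e = 34 − 35 = -1
A=21: P̂ = 16 + 21 = 37; e = 38.5 − 37 = 1.5
A=23: P̂ = 16 + 23 = 39; e = 39.5 − 39 = 0.5
A=27: P̂ = 16 + 27 = 43; e = 42 − 43 = -1
SSE = 0.25 + 0.25 + 1 + 1 + 2.25 + 0.25 + 1 = 6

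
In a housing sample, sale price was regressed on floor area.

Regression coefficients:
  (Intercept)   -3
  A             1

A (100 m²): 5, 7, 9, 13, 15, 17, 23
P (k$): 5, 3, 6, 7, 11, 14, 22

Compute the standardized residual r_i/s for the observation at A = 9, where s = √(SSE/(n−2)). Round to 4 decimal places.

A=5: ŷ = -3 + 5 = 2; r = 5 − 2 = 3
A=7: ŷ = -3 + 7 = 4; r = 3 − 4 = -1
A=9: ŷ = -3 + 9 = 6; r = 6 − 6 = 0
A=13: ŷ = -3 + 13 = 10; r = 7 − 10 = -3
A=15: ŷ = -3 + 15 = 12; r = 11 − 12 = -1
A=17: ŷ = -3 + 17 = 14; r = 14 − 14 = 0
A=23: ŷ = -3 + 23 = 20; r = 22 − 20 = 2
SSE = 9 + 1 + 0 + 9 + 1 + 0 + 4 = 24
s = √(24/5) = 2.19089
r/s = 0 / 2.19089 = 0.0000

0.0000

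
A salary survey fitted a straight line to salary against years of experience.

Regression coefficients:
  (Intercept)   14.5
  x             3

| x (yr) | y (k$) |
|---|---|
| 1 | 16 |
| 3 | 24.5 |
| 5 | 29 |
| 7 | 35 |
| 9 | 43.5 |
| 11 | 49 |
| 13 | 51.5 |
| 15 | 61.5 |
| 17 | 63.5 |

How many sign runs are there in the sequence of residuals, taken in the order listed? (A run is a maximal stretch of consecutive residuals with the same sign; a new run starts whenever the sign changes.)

x=1: ŷ = 14.5 + 3·1 = 17.5; r = 16 − 17.5 = -1.5
x=3: ŷ = 14.5 + 3·3 = 23.5; r = 24.5 − 23.5 = 1
x=5: ŷ = 14.5 + 3·5 = 29.5; r = 29 − 29.5 = -0.5
x=7: ŷ = 14.5 + 3·7 = 35.5; r = 35 − 35.5 = -0.5
x=9: ŷ = 14.5 + 3·9 = 41.5; r = 43.5 − 41.5 = 2
x=11: ŷ = 14.5 + 3·11 = 47.5; r = 49 − 47.5 = 1.5
x=13: ŷ = 14.5 + 3·13 = 53.5; r = 51.5 − 53.5 = -2
x=15: ŷ = 14.5 + 3·15 = 59.5; r = 61.5 − 59.5 = 2
x=17: ŷ = 14.5 + 3·17 = 65.5; r = 63.5 − 65.5 = -2
Signs: − + − − + + − + −
Runs: −×1, +×1, −×2, +×2, −×1, +×1, −×1 → 7

7 runs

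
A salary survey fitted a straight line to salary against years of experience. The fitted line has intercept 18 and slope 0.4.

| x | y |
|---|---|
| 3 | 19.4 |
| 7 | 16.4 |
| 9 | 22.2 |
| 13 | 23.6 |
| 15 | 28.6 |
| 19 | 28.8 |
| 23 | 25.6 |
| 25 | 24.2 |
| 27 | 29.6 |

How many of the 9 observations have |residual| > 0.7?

x=3: ŷ = 18 + 0.4·3 = 19.2; r = 19.4 − 19.2 = 0.2
x=7: ŷ = 18 + 0.4·7 = 20.8; r = 16.4 − 20.8 = -4.4
x=9: ŷ = 18 + 0.4·9 = 21.6; r = 22.2 − 21.6 = 0.6
x=13: ŷ = 18 + 0.4·13 = 23.2; r = 23.6 − 23.2 = 0.4
x=15: ŷ = 18 + 0.4·15 = 24; r = 28.6 − 24 = 4.6
x=19: ŷ = 18 + 0.4·19 = 25.6; r = 28.8 − 25.6 = 3.2
x=23: ŷ = 18 + 0.4·23 = 27.2; r = 25.6 − 27.2 = -1.6
x=25: ŷ = 18 + 0.4·25 = 28; r = 24.2 − 28 = -3.8
x=27: ŷ = 18 + 0.4·27 = 28.8; r = 29.6 − 28.8 = 0.8
|r| > 0.7: x=7 (|r|=4.4), x=15 (|r|=4.6), x=19 (|r|=3.2), x=23 (|r|=1.6), x=25 (|r|=3.8), x=27 (|r|=0.8) → 6

6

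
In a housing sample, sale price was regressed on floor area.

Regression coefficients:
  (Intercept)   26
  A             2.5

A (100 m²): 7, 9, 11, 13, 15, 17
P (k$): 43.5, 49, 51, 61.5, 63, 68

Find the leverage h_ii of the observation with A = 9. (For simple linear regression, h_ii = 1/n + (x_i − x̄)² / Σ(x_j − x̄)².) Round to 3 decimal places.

Ā = (7 + 9 + 11 + 13 + 15 + 17)/6 = 12
Σ(A − Ā)² = 25 + 9 + 1 + 1 + 9 + 25 = 70
h = 1/6 + (-3)²/70 = 0.166667 + 0.128571 = 0.295

h = 0.295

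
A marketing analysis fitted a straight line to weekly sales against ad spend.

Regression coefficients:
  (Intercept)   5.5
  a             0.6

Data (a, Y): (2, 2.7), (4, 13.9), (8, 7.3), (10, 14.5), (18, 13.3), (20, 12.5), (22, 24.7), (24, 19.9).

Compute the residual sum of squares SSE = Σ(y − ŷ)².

SSE = 140

a=2: Ŷ = 5.5 + 0.6·2 = 6.7; r = 2.7 − 6.7 = -4
a=4: Ŷ = 5.5 + 0.6·4 = 7.9; r = 13.9 − 7.9 = 6
a=8: Ŷ = 5.5 + 0.6·8 = 10.3; r = 7.3 − 10.3 = -3
a=10: Ŷ = 5.5 + 0.6·10 = 11.5; r = 14.5 − 11.5 = 3
a=18: Ŷ = 5.5 + 0.6·18 = 16.3; r = 13.3 − 16.3 = -3
a=20: Ŷ = 5.5 + 0.6·20 = 17.5; r = 12.5 − 17.5 = -5
a=22: Ŷ = 5.5 + 0.6·22 = 18.7; r = 24.7 − 18.7 = 6
a=24: Ŷ = 5.5 + 0.6·24 = 19.9; r = 19.9 − 19.9 = 0
SSE = 16 + 36 + 9 + 9 + 9 + 25 + 36 + 0 = 140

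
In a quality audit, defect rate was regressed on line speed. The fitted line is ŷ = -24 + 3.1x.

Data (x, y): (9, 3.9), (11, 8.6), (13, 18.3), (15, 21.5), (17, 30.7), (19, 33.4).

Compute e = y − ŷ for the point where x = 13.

ŷ = -24 + 3.1·13 = 16.3
e = 18.3 − 16.3 = 2

e = 2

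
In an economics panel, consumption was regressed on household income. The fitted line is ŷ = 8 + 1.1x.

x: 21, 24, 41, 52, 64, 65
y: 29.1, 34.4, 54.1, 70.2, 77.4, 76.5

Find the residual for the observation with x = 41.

e = 1

ŷ = 8 + 1.1·41 = 53.1
e = 54.1 − 53.1 = 1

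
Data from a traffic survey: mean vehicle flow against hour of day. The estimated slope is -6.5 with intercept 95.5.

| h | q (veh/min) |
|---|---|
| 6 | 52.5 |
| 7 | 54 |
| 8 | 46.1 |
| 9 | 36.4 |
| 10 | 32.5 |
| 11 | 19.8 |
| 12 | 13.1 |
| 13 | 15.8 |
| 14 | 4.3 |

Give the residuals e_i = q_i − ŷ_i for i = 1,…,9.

h=6: ŷ = 95.5 − 6.5·6 = 56.5; e = 52.5 − 56.5 = -4
h=7: ŷ = 95.5 − 6.5·7 = 50; e = 54 − 50 = 4
h=8: ŷ = 95.5 − 6.5·8 = 43.5; e = 46.1 − 43.5 = 2.6
h=9: ŷ = 95.5 − 6.5·9 = 37; e = 36.4 − 37 = -0.6
h=10: ŷ = 95.5 − 6.5·10 = 30.5; e = 32.5 − 30.5 = 2
h=11: ŷ = 95.5 − 6.5·11 = 24; e = 19.8 − 24 = -4.2
h=12: ŷ = 95.5 − 6.5·12 = 17.5; e = 13.1 − 17.5 = -4.4
h=13: ŷ = 95.5 − 6.5·13 = 11; e = 15.8 − 11 = 4.8
h=14: ŷ = 95.5 − 6.5·14 = 4.5; e = 4.3 − 4.5 = -0.2

-4, 4, 2.6, -0.6, 2, -4.2, -4.4, 4.8, -0.2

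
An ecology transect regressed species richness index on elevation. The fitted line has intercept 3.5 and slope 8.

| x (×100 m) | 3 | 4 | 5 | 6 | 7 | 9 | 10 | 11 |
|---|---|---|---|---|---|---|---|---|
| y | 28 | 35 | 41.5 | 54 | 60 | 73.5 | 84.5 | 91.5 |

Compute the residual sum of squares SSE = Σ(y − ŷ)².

x=3: ŷ = 3.5 + 8·3 = 27.5; r = 28 − 27.5 = 0.5
x=4: ŷ = 3.5 + 8·4 = 35.5; r = 35 − 35.5 = -0.5
x=5: ŷ = 3.5 + 8·5 = 43.5; r = 41.5 − 43.5 = -2
x=6: ŷ = 3.5 + 8·6 = 51.5; r = 54 − 51.5 = 2.5
x=7: ŷ = 3.5 + 8·7 = 59.5; r = 60 − 59.5 = 0.5
x=9: ŷ = 3.5 + 8·9 = 75.5; r = 73.5 − 75.5 = -2
x=10: ŷ = 3.5 + 8·10 = 83.5; r = 84.5 − 83.5 = 1
x=11: ŷ = 3.5 + 8·11 = 91.5; r = 91.5 − 91.5 = 0
SSE = 0.25 + 0.25 + 4 + 6.25 + 0.25 + 4 + 1 + 0 = 16

SSE = 16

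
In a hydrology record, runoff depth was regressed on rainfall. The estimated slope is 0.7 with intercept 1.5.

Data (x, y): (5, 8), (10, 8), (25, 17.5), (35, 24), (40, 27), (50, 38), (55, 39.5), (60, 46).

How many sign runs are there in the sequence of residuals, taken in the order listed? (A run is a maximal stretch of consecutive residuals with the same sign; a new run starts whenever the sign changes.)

x=5: ŷ = 1.5 + 0.7·5 = 5; e = 8 − 5 = 3
x=10: ŷ = 1.5 + 0.7·10 = 8.5; e = 8 − 8.5 = -0.5
x=25: ŷ = 1.5 + 0.7·25 = 19; e = 17.5 − 19 = -1.5
x=35: ŷ = 1.5 + 0.7·35 = 26; e = 24 − 26 = -2
x=40: ŷ = 1.5 + 0.7·40 = 29.5; e = 27 − 29.5 = -2.5
x=50: ŷ = 1.5 + 0.7·50 = 36.5; e = 38 − 36.5 = 1.5
x=55: ŷ = 1.5 + 0.7·55 = 40; e = 39.5 − 40 = -0.5
x=60: ŷ = 1.5 + 0.7·60 = 43.5; e = 46 − 43.5 = 2.5
Signs: + − − − − + − +
Runs: +×1, −×4, +×1, −×1, +×1 → 5

5 runs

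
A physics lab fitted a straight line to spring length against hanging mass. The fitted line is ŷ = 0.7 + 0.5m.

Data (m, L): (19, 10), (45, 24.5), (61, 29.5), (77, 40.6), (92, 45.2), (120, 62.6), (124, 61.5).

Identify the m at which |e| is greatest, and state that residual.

m = 120, e = 1.9

m=19: ŷ = 0.7 + 0.5·19 = 10.2; e = 10 − 10.2 = -0.2
m=45: ŷ = 0.7 + 0.5·45 = 23.2; e = 24.5 − 23.2 = 1.3
m=61: ŷ = 0.7 + 0.5·61 = 31.2; e = 29.5 − 31.2 = -1.7
m=77: ŷ = 0.7 + 0.5·77 = 39.2; e = 40.6 − 39.2 = 1.4
m=92: ŷ = 0.7 + 0.5·92 = 46.7; e = 45.2 − 46.7 = -1.5
m=120: ŷ = 0.7 + 0.5·120 = 60.7; e = 62.6 − 60.7 = 1.9
m=124: ŷ = 0.7 + 0.5·124 = 62.7; e = 61.5 − 62.7 = -1.2
Largest |e| is 1.9 at m = 120, residual 1.9.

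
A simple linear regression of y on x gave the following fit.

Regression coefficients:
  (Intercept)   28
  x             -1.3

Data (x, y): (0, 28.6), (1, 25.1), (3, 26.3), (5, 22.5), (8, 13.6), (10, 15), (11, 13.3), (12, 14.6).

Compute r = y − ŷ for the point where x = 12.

ŷ = 28 − 1.3·12 = 12.4
r = 14.6 − 12.4 = 2.2

r = 2.2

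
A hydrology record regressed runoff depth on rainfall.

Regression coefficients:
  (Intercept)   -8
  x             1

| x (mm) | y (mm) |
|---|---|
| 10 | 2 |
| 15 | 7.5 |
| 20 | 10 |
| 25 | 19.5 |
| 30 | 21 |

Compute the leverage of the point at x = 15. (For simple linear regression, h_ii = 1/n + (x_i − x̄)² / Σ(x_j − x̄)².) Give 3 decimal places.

x̄ = (10 + 15 + 20 + 25 + 30)/5 = 20
Σ(x − x̄)² = 100 + 25 + 0 + 25 + 100 = 250
h = 1/5 + (-5)²/250 = 0.2 + 0.1 = 0.300

h = 0.300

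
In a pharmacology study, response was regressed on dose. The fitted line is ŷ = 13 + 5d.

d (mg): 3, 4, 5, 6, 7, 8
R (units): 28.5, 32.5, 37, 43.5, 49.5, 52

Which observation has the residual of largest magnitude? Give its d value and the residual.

d=3: ŷ = 13 + 5·3 = 28; e = 28.5 − 28 = 0.5
d=4: ŷ = 13 + 5·4 = 33; e = 32.5 − 33 = -0.5
d=5: ŷ = 13 + 5·5 = 38; e = 37 − 38 = -1
d=6: ŷ = 13 + 5·6 = 43; e = 43.5 − 43 = 0.5
d=7: ŷ = 13 + 5·7 = 48; e = 49.5 − 48 = 1.5
d=8: ŷ = 13 + 5·8 = 53; e = 52 − 53 = -1
Largest |e| is 1.5 at d = 7, residual 1.5.

d = 7, e = 1.5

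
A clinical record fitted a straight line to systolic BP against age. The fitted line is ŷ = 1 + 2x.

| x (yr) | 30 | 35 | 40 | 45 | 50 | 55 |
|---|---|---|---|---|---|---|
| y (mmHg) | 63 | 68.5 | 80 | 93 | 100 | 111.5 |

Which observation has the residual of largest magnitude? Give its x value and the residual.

x = 35, e = -2.5

x=30: ŷ = 1 + 2·30 = 61; e = 63 − 61 = 2
x=35: ŷ = 1 + 2·35 = 71; e = 68.5 − 71 = -2.5
x=40: ŷ = 1 + 2·40 = 81; e = 80 − 81 = -1
x=45: ŷ = 1 + 2·45 = 91; e = 93 − 91 = 2
x=50: ŷ = 1 + 2·50 = 101; e = 100 − 101 = -1
x=55: ŷ = 1 + 2·55 = 111; e = 111.5 − 111 = 0.5
Largest |e| is 2.5 at x = 35, residual -2.5.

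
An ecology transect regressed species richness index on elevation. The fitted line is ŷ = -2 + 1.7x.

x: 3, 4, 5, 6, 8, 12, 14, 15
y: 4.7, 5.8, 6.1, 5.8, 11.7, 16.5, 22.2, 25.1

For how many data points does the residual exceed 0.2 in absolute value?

x=3: ŷ = -2 + 1.7·3 = 3.1; r = 4.7 − 3.1 = 1.6
x=4: ŷ = -2 + 1.7·4 = 4.8; r = 5.8 − 4.8 = 1
x=5: ŷ = -2 + 1.7·5 = 6.5; r = 6.1 − 6.5 = -0.4
x=6: ŷ = -2 + 1.7·6 = 8.2; r = 5.8 − 8.2 = -2.4
x=8: ŷ = -2 + 1.7·8 = 11.6; r = 11.7 − 11.6 = 0.1
x=12: ŷ = -2 + 1.7·12 = 18.4; r = 16.5 − 18.4 = -1.9
x=14: ŷ = -2 + 1.7·14 = 21.8; r = 22.2 − 21.8 = 0.4
x=15: ŷ = -2 + 1.7·15 = 23.5; r = 25.1 − 23.5 = 1.6
|r| > 0.2: x=3 (|r|=1.6), x=4 (|r|=1), x=5 (|r|=0.4), x=6 (|r|=2.4), x=12 (|r|=1.9), x=14 (|r|=0.4), x=15 (|r|=1.6) → 7

7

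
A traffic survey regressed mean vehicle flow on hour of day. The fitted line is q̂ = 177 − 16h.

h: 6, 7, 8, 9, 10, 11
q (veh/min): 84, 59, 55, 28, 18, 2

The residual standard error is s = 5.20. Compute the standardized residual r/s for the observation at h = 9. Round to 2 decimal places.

-0.96

q̂ = 177 − 16·9 = 33
r = 28 − 33 = -5
r/s = -5 / 5.20 = -0.96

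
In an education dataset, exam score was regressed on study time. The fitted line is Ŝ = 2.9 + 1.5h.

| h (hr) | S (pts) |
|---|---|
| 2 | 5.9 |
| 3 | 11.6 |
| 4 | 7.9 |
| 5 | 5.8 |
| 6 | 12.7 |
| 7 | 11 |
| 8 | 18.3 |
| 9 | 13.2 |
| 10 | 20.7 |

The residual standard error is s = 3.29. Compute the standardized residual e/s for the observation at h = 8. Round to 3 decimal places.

1.033

Ŝ = 2.9 + 1.5·8 = 14.9
e = 18.3 − 14.9 = 3.4
e/s = 3.4 / 3.29 = 1.033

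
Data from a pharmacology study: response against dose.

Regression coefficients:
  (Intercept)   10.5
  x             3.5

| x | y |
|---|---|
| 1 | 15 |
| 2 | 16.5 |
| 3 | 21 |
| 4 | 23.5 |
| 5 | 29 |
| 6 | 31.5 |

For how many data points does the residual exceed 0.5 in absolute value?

x=1: ŷ = 10.5 + 3.5·1 = 14; e = 15 − 14 = 1
x=2: ŷ = 10.5 + 3.5·2 = 17.5; e = 16.5 − 17.5 = -1
x=3: ŷ = 10.5 + 3.5·3 = 21; e = 21 − 21 = 0
x=4: ŷ = 10.5 + 3.5·4 = 24.5; e = 23.5 − 24.5 = -1
x=5: ŷ = 10.5 + 3.5·5 = 28; e = 29 − 28 = 1
x=6: ŷ = 10.5 + 3.5·6 = 31.5; e = 31.5 − 31.5 = 0
|e| > 0.5: x=1 (|e|=1), x=2 (|e|=1), x=4 (|e|=1), x=5 (|e|=1) → 4

4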